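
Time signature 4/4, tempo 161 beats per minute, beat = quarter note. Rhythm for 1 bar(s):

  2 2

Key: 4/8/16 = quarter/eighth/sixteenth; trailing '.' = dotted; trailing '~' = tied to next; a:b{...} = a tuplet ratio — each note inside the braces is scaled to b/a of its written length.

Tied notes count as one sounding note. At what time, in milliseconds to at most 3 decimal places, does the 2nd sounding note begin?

1. 0.0ms @ 0 + 745.342ms (2)
2. 745.342ms @ 2 + 745.342ms (2)

note 2 onset = 2b = 745.342ms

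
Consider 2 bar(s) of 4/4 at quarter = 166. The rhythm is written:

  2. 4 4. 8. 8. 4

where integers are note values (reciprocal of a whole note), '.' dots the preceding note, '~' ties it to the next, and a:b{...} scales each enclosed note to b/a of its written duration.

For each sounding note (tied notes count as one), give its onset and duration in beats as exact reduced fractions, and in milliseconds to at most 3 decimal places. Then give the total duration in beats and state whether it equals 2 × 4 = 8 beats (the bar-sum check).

1) 0.0ms=0b +1084.337ms=3b
2) 1084.337ms=3b +361.446ms=1b
3) 1445.783ms=4b +542.169ms=3/2b
4) 1987.952ms=11/2b +271.084ms=3/4b
5) 2259.036ms=25/4b +271.084ms=3/4b
6) 2530.12ms=7b +361.446ms=1b
Σ=8b of 8 (166bpm 4/4) — PASS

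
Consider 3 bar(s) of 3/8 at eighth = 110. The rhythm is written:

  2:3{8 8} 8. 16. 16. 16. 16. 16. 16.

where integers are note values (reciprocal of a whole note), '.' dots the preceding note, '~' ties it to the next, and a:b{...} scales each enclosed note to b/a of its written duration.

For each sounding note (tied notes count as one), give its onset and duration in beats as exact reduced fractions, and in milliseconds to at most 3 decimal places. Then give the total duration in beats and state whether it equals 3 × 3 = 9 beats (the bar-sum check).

1) 0.0ms=0b +818.182ms=3/2b
2) 818.182ms=3/2b +818.182ms=3/2b
3) 1636.364ms=3b +818.182ms=3/2b
4) 2454.545ms=9/2b +409.091ms=3/4b
5) 2863.636ms=21/4b +409.091ms=3/4b
6) 3272.727ms=6b +409.091ms=3/4b
7) 3681.818ms=27/4b +409.091ms=3/4b
8) 4090.909ms=15/2b +409.091ms=3/4b
9) 4500.0ms=33/4b +409.091ms=3/4b
Σ=9b of 9 (110bpm 3/8) — PASS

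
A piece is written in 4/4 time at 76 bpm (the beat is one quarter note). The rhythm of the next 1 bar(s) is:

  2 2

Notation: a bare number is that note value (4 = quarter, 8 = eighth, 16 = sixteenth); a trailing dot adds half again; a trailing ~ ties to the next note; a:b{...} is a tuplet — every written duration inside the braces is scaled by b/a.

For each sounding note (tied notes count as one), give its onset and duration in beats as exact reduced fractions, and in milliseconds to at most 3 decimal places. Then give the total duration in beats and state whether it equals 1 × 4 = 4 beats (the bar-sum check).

1) 0.0ms=0b +1578.947ms=2b
2) 1578.947ms=2b +1578.947ms=2b
Σ=4b of 4 (76bpm 4/4) — PASS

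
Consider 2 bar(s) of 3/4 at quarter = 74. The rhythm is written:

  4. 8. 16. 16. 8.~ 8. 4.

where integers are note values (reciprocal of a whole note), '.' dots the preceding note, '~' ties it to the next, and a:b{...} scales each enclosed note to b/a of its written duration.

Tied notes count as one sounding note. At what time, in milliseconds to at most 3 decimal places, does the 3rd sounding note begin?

1. 0.0ms @ 0 + 1216.216ms (3/2)
2. 1216.216ms @ 3/2 + 608.108ms (3/4)
3. 1824.324ms @ 9/4 + 304.054ms (3/8)
4. 2128.378ms @ 21/8 + 304.054ms (3/8)
5. 2432.432ms @ 3 + 1216.216ms (3/2)
6. 3648.649ms @ 9/2 + 1216.216ms (3/2)

note 3 onset = 9/4b = 1824.324ms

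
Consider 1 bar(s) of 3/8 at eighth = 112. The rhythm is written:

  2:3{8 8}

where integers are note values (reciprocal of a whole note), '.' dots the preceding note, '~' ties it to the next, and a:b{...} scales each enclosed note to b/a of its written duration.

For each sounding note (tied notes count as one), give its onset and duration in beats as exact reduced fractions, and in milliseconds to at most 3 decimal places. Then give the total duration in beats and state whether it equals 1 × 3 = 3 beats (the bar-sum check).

1) 0.0ms=0b +803.571ms=3/2b
2) 803.571ms=3/2b +803.571ms=3/2b
Σ=3b of 3 (112bpm 3/8) — PASS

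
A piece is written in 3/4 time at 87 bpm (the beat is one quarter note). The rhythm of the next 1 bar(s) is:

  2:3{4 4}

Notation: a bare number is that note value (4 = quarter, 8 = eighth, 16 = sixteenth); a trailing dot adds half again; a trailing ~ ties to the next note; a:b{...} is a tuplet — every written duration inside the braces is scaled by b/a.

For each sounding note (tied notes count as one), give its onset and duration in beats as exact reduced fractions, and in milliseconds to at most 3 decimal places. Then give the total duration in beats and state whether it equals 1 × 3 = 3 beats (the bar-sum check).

1) 0.0ms=0b +1034.483ms=3/2b
2) 1034.483ms=3/2b +1034.483ms=3/2b
Σ=3b of 3 (87bpm 3/4) — PASS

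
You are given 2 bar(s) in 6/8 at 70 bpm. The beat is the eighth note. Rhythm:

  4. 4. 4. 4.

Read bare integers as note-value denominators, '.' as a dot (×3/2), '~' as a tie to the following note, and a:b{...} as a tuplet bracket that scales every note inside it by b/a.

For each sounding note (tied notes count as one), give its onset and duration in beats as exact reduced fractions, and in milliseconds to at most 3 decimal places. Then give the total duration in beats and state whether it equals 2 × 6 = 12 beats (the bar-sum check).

1) 0.0ms=0b +2571.429ms=3b
2) 2571.429ms=3b +2571.429ms=3b
3) 5142.857ms=6b +2571.429ms=3b
4) 7714.286ms=9b +2571.429ms=3b
Σ=12b of 12 (70bpm 6/8) — PASS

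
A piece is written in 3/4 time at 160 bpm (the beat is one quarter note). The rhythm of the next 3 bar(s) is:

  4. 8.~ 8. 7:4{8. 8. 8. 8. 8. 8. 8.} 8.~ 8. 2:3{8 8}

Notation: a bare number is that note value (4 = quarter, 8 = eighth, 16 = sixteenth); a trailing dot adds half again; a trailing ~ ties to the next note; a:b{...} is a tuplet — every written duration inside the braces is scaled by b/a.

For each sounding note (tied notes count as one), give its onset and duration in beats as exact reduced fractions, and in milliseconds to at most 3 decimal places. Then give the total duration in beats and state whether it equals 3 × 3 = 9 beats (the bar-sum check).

1) 0.0ms=0b +562.5ms=3/2b
2) 562.5ms=3/2b +562.5ms=3/2b
3) 1125.0ms=3b +160.714ms=3/7b
4) 1285.714ms=24/7b +160.714ms=3/7b
5) 1446.429ms=27/7b +160.714ms=3/7b
6) 1607.143ms=30/7b +160.714ms=3/7b
7) 1767.857ms=33/7b +160.714ms=3/7b
8) 1928.571ms=36/7b +160.714ms=3/7b
9) 2089.286ms=39/7b +160.714ms=3/7b
10) 2250.0ms=6b +562.5ms=3/2b
11) 2812.5ms=15/2b +281.25ms=3/4b
12) 3093.75ms=33/4b +281.25ms=3/4b
Σ=9b of 9 (160bpm 3/4) — PASS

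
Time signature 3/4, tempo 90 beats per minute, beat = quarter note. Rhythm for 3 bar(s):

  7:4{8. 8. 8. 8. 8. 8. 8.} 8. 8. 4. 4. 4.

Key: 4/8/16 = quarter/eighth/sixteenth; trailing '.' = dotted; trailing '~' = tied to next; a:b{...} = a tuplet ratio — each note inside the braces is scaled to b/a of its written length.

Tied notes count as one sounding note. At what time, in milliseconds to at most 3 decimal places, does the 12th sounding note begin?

note 12 onset = 15/2b = 5000.0ms

1. 0.0ms @ 0 + 285.714ms (3/7)
2. 285.714ms @ 3/7 + 285.714ms (3/7)
3. 571.429ms @ 6/7 + 285.714ms (3/7)
4. 857.143ms @ 9/7 + 285.714ms (3/7)
5. 1142.857ms @ 12/7 + 285.714ms (3/7)
6. 1428.571ms @ 15/7 + 285.714ms (3/7)
7. 1714.286ms @ 18/7 + 285.714ms (3/7)
8. 2000.0ms @ 3 + 500.0ms (3/4)
9. 2500.0ms @ 15/4 + 500.0ms (3/4)
10. 3000.0ms @ 9/2 + 1000.0ms (3/2)
11. 4000.0ms @ 6 + 1000.0ms (3/2)
12. 5000.0ms @ 15/2 + 1000.0ms (3/2)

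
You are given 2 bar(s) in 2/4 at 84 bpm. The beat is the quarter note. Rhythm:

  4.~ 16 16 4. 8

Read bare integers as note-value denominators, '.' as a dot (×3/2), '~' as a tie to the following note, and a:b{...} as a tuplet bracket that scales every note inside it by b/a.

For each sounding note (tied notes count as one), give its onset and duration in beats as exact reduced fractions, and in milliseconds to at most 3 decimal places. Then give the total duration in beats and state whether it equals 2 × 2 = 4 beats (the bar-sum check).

1) 0.0ms=0b +1250.0ms=7/4b
2) 1250.0ms=7/4b +178.571ms=1/4b
3) 1428.571ms=2b +1071.429ms=3/2b
4) 2500.0ms=7/2b +357.143ms=1/2b
Σ=4b of 4 (84bpm 2/4) — PASS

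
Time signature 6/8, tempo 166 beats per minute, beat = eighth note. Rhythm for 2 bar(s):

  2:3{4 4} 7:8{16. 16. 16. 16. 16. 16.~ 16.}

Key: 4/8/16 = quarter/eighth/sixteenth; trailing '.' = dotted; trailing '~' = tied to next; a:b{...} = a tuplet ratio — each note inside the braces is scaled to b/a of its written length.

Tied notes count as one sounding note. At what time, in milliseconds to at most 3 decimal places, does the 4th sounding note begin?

note 4 onset = 48/7b = 2478.485ms

1. 0.0ms @ 0 + 1084.337ms (3)
2. 1084.337ms @ 3 + 1084.337ms (3)
3. 2168.675ms @ 6 + 309.811ms (6/7)
4. 2478.485ms @ 48/7 + 309.811ms (6/7)
5. 2788.296ms @ 54/7 + 309.811ms (6/7)
6. 3098.107ms @ 60/7 + 309.811ms (6/7)
7. 3407.917ms @ 66/7 + 309.811ms (6/7)
8. 3717.728ms @ 72/7 + 619.621ms (12/7)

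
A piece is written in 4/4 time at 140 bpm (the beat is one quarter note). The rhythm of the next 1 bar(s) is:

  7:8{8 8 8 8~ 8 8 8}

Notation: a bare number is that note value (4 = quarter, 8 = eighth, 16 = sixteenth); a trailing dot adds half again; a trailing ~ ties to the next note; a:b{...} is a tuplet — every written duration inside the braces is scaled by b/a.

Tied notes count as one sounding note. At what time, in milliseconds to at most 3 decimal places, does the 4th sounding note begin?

note 4 onset = 12/7b = 734.694ms

1. 0.0ms @ 0 + 244.898ms (4/7)
2. 244.898ms @ 4/7 + 244.898ms (4/7)
3. 489.796ms @ 8/7 + 244.898ms (4/7)
4. 734.694ms @ 12/7 + 489.796ms (8/7)
5. 1224.49ms @ 20/7 + 244.898ms (4/7)
6. 1469.388ms @ 24/7 + 244.898ms (4/7)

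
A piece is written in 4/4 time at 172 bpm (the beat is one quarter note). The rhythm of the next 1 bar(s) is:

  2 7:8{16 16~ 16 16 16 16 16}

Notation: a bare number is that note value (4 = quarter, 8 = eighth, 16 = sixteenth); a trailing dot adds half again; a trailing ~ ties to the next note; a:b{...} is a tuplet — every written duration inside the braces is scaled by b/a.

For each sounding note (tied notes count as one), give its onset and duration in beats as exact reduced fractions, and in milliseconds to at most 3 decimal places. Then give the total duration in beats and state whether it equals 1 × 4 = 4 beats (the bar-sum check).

1) 0.0ms=0b +697.674ms=2b
2) 697.674ms=2b +99.668ms=2/7b
3) 797.342ms=16/7b +199.336ms=4/7b
4) 996.678ms=20/7b +99.668ms=2/7b
5) 1096.346ms=22/7b +99.668ms=2/7b
6) 1196.013ms=24/7b +99.668ms=2/7b
7) 1295.681ms=26/7b +99.668ms=2/7b
Σ=4b of 4 (172bpm 4/4) — PASS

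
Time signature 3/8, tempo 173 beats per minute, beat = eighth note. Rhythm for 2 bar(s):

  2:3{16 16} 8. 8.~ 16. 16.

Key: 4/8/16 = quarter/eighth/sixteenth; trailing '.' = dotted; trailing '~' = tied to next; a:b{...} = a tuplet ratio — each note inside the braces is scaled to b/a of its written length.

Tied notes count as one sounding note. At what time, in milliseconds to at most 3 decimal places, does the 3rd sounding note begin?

1. 0.0ms @ 0 + 260.116ms (3/4)
2. 260.116ms @ 3/4 + 260.116ms (3/4)
3. 520.231ms @ 3/2 + 520.231ms (3/2)
4. 1040.462ms @ 3 + 780.347ms (9/4)
5. 1820.809ms @ 21/4 + 260.116ms (3/4)

note 3 onset = 3/2b = 520.231ms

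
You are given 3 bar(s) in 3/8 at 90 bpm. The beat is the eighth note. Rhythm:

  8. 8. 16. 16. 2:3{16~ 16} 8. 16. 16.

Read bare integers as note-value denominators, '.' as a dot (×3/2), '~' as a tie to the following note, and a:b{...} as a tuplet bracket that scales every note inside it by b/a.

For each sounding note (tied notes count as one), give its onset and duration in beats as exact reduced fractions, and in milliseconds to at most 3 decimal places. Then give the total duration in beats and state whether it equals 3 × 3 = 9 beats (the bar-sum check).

1) 0.0ms=0b +1000.0ms=3/2b
2) 1000.0ms=3/2b +1000.0ms=3/2b
3) 2000.0ms=3b +500.0ms=3/4b
4) 2500.0ms=15/4b +500.0ms=3/4b
5) 3000.0ms=9/2b +1000.0ms=3/2b
6) 4000.0ms=6b +1000.0ms=3/2b
7) 5000.0ms=15/2b +500.0ms=3/4b
8) 5500.0ms=33/4b +500.0ms=3/4b
Σ=9b of 9 (90bpm 3/8) — PASS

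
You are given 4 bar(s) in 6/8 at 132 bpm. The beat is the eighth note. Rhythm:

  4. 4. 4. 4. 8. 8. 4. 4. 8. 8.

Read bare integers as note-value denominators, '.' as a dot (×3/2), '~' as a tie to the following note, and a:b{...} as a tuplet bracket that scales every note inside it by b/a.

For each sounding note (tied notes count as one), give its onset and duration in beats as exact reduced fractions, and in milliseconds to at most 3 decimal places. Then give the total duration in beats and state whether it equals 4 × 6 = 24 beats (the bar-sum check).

1) 0.0ms=0b +1363.636ms=3b
2) 1363.636ms=3b +1363.636ms=3b
3) 2727.273ms=6b +1363.636ms=3b
4) 4090.909ms=9b +1363.636ms=3b
5) 5454.545ms=12b +681.818ms=3/2b
6) 6136.364ms=27/2b +681.818ms=3/2b
7) 6818.182ms=15b +1363.636ms=3b
8) 8181.818ms=18b +1363.636ms=3b
9) 9545.455ms=21b +681.818ms=3/2b
10) 10227.273ms=45/2b +681.818ms=3/2b
Σ=24b of 24 (132bpm 6/8) — PASS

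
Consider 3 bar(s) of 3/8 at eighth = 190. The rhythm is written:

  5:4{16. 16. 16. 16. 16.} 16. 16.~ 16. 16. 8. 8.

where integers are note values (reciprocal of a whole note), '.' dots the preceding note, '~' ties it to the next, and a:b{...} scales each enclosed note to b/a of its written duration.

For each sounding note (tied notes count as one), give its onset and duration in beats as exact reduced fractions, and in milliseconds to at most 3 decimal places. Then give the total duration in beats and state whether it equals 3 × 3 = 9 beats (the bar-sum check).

1) 0.0ms=0b +189.474ms=3/5b
2) 189.474ms=3/5b +189.474ms=3/5b
3) 378.947ms=6/5b +189.474ms=3/5b
4) 568.421ms=9/5b +189.474ms=3/5b
5) 757.895ms=12/5b +189.474ms=3/5b
6) 947.368ms=3b +236.842ms=3/4b
7) 1184.211ms=15/4b +473.684ms=3/2b
8) 1657.895ms=21/4b +236.842ms=3/4b
9) 1894.737ms=6b +473.684ms=3/2b
10) 2368.421ms=15/2b +473.684ms=3/2b
Σ=9b of 9 (190bpm 3/8) — PASS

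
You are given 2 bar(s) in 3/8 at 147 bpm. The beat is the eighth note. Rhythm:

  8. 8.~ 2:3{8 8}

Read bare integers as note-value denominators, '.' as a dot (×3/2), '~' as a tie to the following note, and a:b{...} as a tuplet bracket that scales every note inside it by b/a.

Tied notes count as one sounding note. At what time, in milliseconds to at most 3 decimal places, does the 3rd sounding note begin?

1. 0.0ms @ 0 + 612.245ms (3/2)
2. 612.245ms @ 3/2 + 1224.49ms (3)
3. 1836.735ms @ 9/2 + 612.245ms (3/2)

note 3 onset = 9/2b = 1836.735ms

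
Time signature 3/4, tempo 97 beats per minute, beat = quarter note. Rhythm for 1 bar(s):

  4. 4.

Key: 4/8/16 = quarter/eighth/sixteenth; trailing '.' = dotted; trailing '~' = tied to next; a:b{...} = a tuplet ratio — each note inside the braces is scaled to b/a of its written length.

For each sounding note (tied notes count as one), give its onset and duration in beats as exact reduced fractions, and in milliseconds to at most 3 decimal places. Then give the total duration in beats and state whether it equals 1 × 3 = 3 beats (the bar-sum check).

1) 0.0ms=0b +927.835ms=3/2b
2) 927.835ms=3/2b +927.835ms=3/2b
Σ=3b of 3 (97bpm 3/4) — PASS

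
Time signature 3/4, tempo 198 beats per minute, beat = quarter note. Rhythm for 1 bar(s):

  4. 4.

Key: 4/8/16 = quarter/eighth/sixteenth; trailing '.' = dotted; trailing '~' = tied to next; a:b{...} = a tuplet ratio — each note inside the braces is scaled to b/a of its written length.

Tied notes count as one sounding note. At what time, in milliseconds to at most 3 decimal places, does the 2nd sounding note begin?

1. 0.0ms @ 0 + 454.545ms (3/2)
2. 454.545ms @ 3/2 + 454.545ms (3/2)

note 2 onset = 3/2b = 454.545ms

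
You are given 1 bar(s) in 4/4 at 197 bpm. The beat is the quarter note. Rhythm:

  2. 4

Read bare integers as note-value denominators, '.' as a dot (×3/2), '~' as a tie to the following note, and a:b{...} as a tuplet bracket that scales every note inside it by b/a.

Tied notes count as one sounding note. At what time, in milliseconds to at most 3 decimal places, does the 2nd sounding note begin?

1. 0.0ms @ 0 + 913.706ms (3)
2. 913.706ms @ 3 + 304.569ms (1)

note 2 onset = 3b = 913.706ms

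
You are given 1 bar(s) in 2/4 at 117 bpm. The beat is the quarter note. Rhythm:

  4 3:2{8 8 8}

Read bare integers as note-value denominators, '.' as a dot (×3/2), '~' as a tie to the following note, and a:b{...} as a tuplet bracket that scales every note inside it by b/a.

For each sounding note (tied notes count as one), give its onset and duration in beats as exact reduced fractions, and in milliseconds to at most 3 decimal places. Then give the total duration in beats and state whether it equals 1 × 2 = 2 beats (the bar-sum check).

1) 0.0ms=0b +512.821ms=1b
2) 512.821ms=1b +170.94ms=1/3b
3) 683.761ms=4/3b +170.94ms=1/3b
4) 854.701ms=5/3b +170.94ms=1/3b
Σ=2b of 2 (117bpm 2/4) — PASS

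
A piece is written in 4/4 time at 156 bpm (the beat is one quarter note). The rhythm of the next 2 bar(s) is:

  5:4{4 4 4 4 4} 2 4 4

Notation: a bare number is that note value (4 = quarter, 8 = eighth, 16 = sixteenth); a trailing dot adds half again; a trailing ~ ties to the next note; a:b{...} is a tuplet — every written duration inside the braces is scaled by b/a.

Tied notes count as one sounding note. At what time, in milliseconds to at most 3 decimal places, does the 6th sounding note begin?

1. 0.0ms @ 0 + 307.692ms (4/5)
2. 307.692ms @ 4/5 + 307.692ms (4/5)
3. 615.385ms @ 8/5 + 307.692ms (4/5)
4. 923.077ms @ 12/5 + 307.692ms (4/5)
5. 1230.769ms @ 16/5 + 307.692ms (4/5)
6. 1538.462ms @ 4 + 769.231ms (2)
7. 2307.692ms @ 6 + 384.615ms (1)
8. 2692.308ms @ 7 + 384.615ms (1)

note 6 onset = 4b = 1538.462ms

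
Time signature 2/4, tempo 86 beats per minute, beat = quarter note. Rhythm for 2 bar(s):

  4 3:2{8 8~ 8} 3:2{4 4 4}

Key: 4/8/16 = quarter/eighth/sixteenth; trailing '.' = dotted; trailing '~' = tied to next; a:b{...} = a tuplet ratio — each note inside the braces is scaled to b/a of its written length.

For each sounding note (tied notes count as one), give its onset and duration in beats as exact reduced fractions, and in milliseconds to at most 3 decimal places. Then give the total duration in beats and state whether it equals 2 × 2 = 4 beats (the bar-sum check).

1) 0.0ms=0b +697.674ms=1b
2) 697.674ms=1b +232.558ms=1/3b
3) 930.233ms=4/3b +465.116ms=2/3b
4) 1395.349ms=2b +465.116ms=2/3b
5) 1860.465ms=8/3b +465.116ms=2/3b
6) 2325.581ms=10/3b +465.116ms=2/3b
Σ=4b of 4 (86bpm 2/4) — PASS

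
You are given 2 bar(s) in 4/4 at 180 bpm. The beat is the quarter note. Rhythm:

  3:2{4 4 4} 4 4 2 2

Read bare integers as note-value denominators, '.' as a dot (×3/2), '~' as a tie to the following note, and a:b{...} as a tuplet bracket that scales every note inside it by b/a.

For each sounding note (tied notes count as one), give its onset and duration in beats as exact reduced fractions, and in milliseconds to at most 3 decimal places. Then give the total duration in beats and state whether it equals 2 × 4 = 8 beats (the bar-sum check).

1) 0.0ms=0b +222.222ms=2/3b
2) 222.222ms=2/3b +222.222ms=2/3b
3) 444.444ms=4/3b +222.222ms=2/3b
4) 666.667ms=2b +333.333ms=1b
5) 1000.0ms=3b +333.333ms=1b
6) 1333.333ms=4b +666.667ms=2b
7) 2000.0ms=6b +666.667ms=2b
Σ=8b of 8 (180bpm 4/4) — PASS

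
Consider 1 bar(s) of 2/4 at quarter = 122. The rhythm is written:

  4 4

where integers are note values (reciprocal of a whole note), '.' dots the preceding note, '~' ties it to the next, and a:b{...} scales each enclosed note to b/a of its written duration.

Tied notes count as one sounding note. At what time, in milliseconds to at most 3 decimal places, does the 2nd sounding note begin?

1. 0.0ms @ 0 + 491.803ms (1)
2. 491.803ms @ 1 + 491.803ms (1)

note 2 onset = 1b = 491.803ms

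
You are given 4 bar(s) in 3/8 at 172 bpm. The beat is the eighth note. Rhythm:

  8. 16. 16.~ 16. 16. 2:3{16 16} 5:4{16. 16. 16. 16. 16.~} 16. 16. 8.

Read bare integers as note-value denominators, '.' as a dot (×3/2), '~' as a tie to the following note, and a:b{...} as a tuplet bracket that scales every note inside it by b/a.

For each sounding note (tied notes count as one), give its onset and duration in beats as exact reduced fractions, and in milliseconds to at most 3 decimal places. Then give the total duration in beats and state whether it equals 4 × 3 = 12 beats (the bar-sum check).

1) 0.0ms=0b +523.256ms=3/2b
2) 523.256ms=3/2b +261.628ms=3/4b
3) 784.884ms=9/4b +523.256ms=3/2b
4) 1308.14ms=15/4b +261.628ms=3/4b
5) 1569.767ms=9/2b +261.628ms=3/4b
6) 1831.395ms=21/4b +261.628ms=3/4b
7) 2093.023ms=6b +209.302ms=3/5b
8) 2302.326ms=33/5b +209.302ms=3/5b
9) 2511.628ms=36/5b +209.302ms=3/5b
10) 2720.93ms=39/5b +209.302ms=3/5b
11) 2930.233ms=42/5b +470.93ms=27/20b
12) 3401.163ms=39/4b +261.628ms=3/4b
13) 3662.791ms=21/2b +523.256ms=3/2b
Σ=12b of 12 (172bpm 3/8) — PASS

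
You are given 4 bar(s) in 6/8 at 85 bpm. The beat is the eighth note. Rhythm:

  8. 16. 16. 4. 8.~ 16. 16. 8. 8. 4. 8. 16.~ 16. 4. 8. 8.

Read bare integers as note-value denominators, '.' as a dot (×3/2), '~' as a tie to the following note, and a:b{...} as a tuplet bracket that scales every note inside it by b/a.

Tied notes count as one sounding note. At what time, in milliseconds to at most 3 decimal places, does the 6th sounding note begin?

note 6 onset = 33/4b = 5823.529ms

1. 0.0ms @ 0 + 1058.824ms (3/2)
2. 1058.824ms @ 3/2 + 529.412ms (3/4)
3. 1588.235ms @ 9/4 + 529.412ms (3/4)
4. 2117.647ms @ 3 + 2117.647ms (3)
5. 4235.294ms @ 6 + 1588.235ms (9/4)
6. 5823.529ms @ 33/4 + 529.412ms (3/4)
7. 6352.941ms @ 9 + 1058.824ms (3/2)
8. 7411.765ms @ 21/2 + 1058.824ms (3/2)
9. 8470.588ms @ 12 + 2117.647ms (3)
10. 10588.235ms @ 15 + 1058.824ms (3/2)
11. 11647.059ms @ 33/2 + 1058.824ms (3/2)
12. 12705.882ms @ 18 + 2117.647ms (3)
13. 14823.529ms @ 21 + 1058.824ms (3/2)
14. 15882.353ms @ 45/2 + 1058.824ms (3/2)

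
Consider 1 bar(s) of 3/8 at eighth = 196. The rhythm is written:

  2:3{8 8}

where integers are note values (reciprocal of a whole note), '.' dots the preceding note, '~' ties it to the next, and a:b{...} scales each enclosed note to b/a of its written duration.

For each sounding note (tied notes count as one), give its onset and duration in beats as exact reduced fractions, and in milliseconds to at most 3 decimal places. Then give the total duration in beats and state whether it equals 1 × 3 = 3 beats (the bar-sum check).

1) 0.0ms=0b +459.184ms=3/2b
2) 459.184ms=3/2b +459.184ms=3/2b
Σ=3b of 3 (196bpm 3/8) — PASS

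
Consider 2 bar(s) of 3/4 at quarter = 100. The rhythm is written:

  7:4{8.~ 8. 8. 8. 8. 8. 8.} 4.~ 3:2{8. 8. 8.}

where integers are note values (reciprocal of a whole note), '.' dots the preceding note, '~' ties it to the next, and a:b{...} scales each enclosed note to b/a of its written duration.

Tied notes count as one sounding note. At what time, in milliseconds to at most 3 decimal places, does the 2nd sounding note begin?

note 2 onset = 6/7b = 514.286ms

1. 0.0ms @ 0 + 514.286ms (6/7)
2. 514.286ms @ 6/7 + 257.143ms (3/7)
3. 771.429ms @ 9/7 + 257.143ms (3/7)
4. 1028.571ms @ 12/7 + 257.143ms (3/7)
5. 1285.714ms @ 15/7 + 257.143ms (3/7)
6. 1542.857ms @ 18/7 + 257.143ms (3/7)
7. 1800.0ms @ 3 + 1200.0ms (2)
8. 3000.0ms @ 5 + 300.0ms (1/2)
9. 3300.0ms @ 11/2 + 300.0ms (1/2)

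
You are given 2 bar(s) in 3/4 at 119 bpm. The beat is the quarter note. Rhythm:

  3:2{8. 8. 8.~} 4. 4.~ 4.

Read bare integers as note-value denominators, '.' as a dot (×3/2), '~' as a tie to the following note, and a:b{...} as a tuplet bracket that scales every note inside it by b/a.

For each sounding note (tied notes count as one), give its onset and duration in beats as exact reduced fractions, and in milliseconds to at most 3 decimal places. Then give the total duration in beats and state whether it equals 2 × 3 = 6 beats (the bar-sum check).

1) 0.0ms=0b +252.101ms=1/2b
2) 252.101ms=1/2b +252.101ms=1/2b
3) 504.202ms=1b +1008.403ms=2b
4) 1512.605ms=3b +1512.605ms=3b
Σ=6b of 6 (119bpm 3/4) — PASS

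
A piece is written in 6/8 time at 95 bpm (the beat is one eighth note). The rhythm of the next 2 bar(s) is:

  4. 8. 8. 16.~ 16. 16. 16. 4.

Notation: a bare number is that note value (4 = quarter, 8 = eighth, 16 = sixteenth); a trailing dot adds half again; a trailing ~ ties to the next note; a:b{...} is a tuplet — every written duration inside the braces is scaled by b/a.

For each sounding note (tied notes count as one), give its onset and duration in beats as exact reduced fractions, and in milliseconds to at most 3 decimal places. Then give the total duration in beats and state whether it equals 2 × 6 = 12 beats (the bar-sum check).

1) 0.0ms=0b +1894.737ms=3b
2) 1894.737ms=3b +947.368ms=3/2b
3) 2842.105ms=9/2b +947.368ms=3/2b
4) 3789.474ms=6b +947.368ms=3/2b
5) 4736.842ms=15/2b +473.684ms=3/4b
6) 5210.526ms=33/4b +473.684ms=3/4b
7) 5684.211ms=9b +1894.737ms=3b
Σ=12b of 12 (95bpm 6/8) — PASS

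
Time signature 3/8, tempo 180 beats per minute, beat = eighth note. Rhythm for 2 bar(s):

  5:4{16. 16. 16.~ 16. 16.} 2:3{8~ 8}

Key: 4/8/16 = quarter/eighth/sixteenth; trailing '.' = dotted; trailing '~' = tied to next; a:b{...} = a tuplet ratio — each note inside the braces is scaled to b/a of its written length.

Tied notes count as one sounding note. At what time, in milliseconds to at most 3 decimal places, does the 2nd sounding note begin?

note 2 onset = 3/5b = 200.0ms

1. 0.0ms @ 0 + 200.0ms (3/5)
2. 200.0ms @ 3/5 + 200.0ms (3/5)
3. 400.0ms @ 6/5 + 400.0ms (6/5)
4. 800.0ms @ 12/5 + 200.0ms (3/5)
5. 1000.0ms @ 3 + 1000.0ms (3)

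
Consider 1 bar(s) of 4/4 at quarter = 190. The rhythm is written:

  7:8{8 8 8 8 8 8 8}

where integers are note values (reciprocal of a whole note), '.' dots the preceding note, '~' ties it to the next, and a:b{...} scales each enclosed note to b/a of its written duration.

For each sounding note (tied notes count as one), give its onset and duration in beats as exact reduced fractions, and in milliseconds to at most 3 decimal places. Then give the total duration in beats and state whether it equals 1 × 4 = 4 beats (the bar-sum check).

1) 0.0ms=0b +180.451ms=4/7b
2) 180.451ms=4/7b +180.451ms=4/7b
3) 360.902ms=8/7b +180.451ms=4/7b
4) 541.353ms=12/7b +180.451ms=4/7b
5) 721.805ms=16/7b +180.451ms=4/7b
6) 902.256ms=20/7b +180.451ms=4/7b
7) 1082.707ms=24/7b +180.451ms=4/7b
Σ=4b of 4 (190bpm 4/4) — PASS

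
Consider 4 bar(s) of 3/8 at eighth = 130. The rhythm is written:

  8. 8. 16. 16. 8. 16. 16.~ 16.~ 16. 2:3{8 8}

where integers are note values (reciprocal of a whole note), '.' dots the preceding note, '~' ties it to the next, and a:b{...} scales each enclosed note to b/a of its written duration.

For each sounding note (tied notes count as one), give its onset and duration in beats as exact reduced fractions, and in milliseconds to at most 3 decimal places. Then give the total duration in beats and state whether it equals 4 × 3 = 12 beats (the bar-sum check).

1) 0.0ms=0b +692.308ms=3/2b
2) 692.308ms=3/2b +692.308ms=3/2b
3) 1384.615ms=3b +346.154ms=3/4b
4) 1730.769ms=15/4b +346.154ms=3/4b
5) 2076.923ms=9/2b +692.308ms=3/2b
6) 2769.231ms=6b +346.154ms=3/4b
7) 3115.385ms=27/4b +1038.462ms=9/4b
8) 4153.846ms=9b +692.308ms=3/2b
9) 4846.154ms=21/2b +692.308ms=3/2b
Σ=12b of 12 (130bpm 3/8) — PASS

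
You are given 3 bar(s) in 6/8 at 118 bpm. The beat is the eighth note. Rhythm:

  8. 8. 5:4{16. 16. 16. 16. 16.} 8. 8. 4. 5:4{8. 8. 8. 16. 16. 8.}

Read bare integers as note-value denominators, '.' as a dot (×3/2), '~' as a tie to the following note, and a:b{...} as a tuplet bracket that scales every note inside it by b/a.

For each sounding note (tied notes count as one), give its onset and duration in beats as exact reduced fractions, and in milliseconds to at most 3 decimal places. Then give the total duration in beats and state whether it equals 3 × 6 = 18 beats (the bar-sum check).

1) 0.0ms=0b +762.712ms=3/2b
2) 762.712ms=3/2b +762.712ms=3/2b
3) 1525.424ms=3b +305.085ms=3/5b
4) 1830.508ms=18/5b +305.085ms=3/5b
5) 2135.593ms=21/5b +305.085ms=3/5b
6) 2440.678ms=24/5b +305.085ms=3/5b
7) 2745.763ms=27/5b +305.085ms=3/5b
8) 3050.847ms=6b +762.712ms=3/2b
9) 3813.559ms=15/2b +762.712ms=3/2b
10) 4576.271ms=9b +1525.424ms=3b
11) 6101.695ms=12b +610.169ms=6/5b
12) 6711.864ms=66/5b +610.169ms=6/5b
13) 7322.034ms=72/5b +610.169ms=6/5b
14) 7932.203ms=78/5b +305.085ms=3/5b
15) 8237.288ms=81/5b +305.085ms=3/5b
16) 8542.373ms=84/5b +610.169ms=6/5b
Σ=18b of 18 (118bpm 6/8) — PASS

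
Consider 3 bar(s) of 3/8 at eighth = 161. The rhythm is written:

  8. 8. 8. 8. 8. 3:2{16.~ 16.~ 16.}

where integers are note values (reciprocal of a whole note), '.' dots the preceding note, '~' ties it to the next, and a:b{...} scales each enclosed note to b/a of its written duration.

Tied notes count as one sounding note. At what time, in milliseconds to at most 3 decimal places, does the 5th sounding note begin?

note 5 onset = 6b = 2236.025ms

1. 0.0ms @ 0 + 559.006ms (3/2)
2. 559.006ms @ 3/2 + 559.006ms (3/2)
3. 1118.012ms @ 3 + 559.006ms (3/2)
4. 1677.019ms @ 9/2 + 559.006ms (3/2)
5. 2236.025ms @ 6 + 559.006ms (3/2)
6. 2795.031ms @ 15/2 + 559.006ms (3/2)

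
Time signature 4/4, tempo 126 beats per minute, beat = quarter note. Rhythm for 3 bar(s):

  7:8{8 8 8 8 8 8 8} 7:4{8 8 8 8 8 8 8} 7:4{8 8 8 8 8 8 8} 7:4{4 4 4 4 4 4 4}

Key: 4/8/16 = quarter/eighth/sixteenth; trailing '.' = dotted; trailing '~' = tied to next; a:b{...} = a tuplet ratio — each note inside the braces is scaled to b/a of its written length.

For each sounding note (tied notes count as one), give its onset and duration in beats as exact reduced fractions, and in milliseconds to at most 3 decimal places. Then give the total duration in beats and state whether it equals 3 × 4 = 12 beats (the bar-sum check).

1) 0.0ms=0b +272.109ms=4/7b
2) 272.109ms=4/7b +272.109ms=4/7b
3) 544.218ms=8/7b +272.109ms=4/7b
4) 816.327ms=12/7b +272.109ms=4/7b
5) 1088.435ms=16/7b +272.109ms=4/7b
6) 1360.544ms=20/7b +272.109ms=4/7b
7) 1632.653ms=24/7b +272.109ms=4/7b
8) 1904.762ms=4b +136.054ms=2/7b
9) 2040.816ms=30/7b +136.054ms=2/7b
10) 2176.871ms=32/7b +136.054ms=2/7b
11) 2312.925ms=34/7b +136.054ms=2/7b
12) 2448.98ms=36/7b +136.054ms=2/7b
13) 2585.034ms=38/7b +136.054ms=2/7b
14) 2721.088ms=40/7b +136.054ms=2/7b
15) 2857.143ms=6b +136.054ms=2/7b
16) 2993.197ms=44/7b +136.054ms=2/7b
17) 3129.252ms=46/7b +136.054ms=2/7b
18) 3265.306ms=48/7b +136.054ms=2/7b
19) 3401.361ms=50/7b +136.054ms=2/7b
20) 3537.415ms=52/7b +136.054ms=2/7b
21) 3673.469ms=54/7b +136.054ms=2/7b
22) 3809.524ms=8b +272.109ms=4/7b
23) 4081.633ms=60/7b +272.109ms=4/7b
24) 4353.741ms=64/7b +272.109ms=4/7b
25) 4625.85ms=68/7b +272.109ms=4/7b
26) 4897.959ms=72/7b +272.109ms=4/7b
27) 5170.068ms=76/7b +272.109ms=4/7b
28) 5442.177ms=80/7b +272.109ms=4/7b
Σ=12b of 12 (126bpm 4/4) — PASS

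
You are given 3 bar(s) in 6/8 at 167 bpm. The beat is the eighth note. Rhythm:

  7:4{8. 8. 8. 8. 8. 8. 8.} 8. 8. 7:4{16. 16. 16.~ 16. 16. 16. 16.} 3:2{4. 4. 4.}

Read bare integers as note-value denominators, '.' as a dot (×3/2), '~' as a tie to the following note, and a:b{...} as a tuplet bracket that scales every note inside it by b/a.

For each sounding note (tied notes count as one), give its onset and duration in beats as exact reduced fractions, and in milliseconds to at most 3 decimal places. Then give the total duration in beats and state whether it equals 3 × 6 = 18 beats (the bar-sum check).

1) 0.0ms=0b +307.956ms=6/7b
2) 307.956ms=6/7b +307.956ms=6/7b
3) 615.911ms=12/7b +307.956ms=6/7b
4) 923.867ms=18/7b +307.956ms=6/7b
5) 1231.822ms=24/7b +307.956ms=6/7b
6) 1539.778ms=30/7b +307.956ms=6/7b
7) 1847.733ms=36/7b +307.956ms=6/7b
8) 2155.689ms=6b +538.922ms=3/2b
9) 2694.611ms=15/2b +538.922ms=3/2b
10) 3233.533ms=9b +153.978ms=3/7b
11) 3387.511ms=66/7b +153.978ms=3/7b
12) 3541.488ms=69/7b +307.956ms=6/7b
13) 3849.444ms=75/7b +153.978ms=3/7b
14) 4003.422ms=78/7b +153.978ms=3/7b
15) 4157.399ms=81/7b +153.978ms=3/7b
16) 4311.377ms=12b +718.563ms=2b
17) 5029.94ms=14b +718.563ms=2b
18) 5748.503ms=16b +718.563ms=2b
Σ=18b of 18 (167bpm 6/8) — PASS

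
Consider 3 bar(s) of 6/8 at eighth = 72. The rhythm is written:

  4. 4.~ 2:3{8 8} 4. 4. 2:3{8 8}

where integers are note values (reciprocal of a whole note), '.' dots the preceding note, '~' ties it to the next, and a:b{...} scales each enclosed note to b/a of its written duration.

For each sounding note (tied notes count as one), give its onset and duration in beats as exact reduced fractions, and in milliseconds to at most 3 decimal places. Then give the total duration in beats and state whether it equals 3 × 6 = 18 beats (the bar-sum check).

1) 0.0ms=0b +2500.0ms=3b
2) 2500.0ms=3b +3750.0ms=9/2b
3) 6250.0ms=15/2b +1250.0ms=3/2b
4) 7500.0ms=9b +2500.0ms=3b
5) 10000.0ms=12b +2500.0ms=3b
6) 12500.0ms=15b +1250.0ms=3/2b
7) 13750.0ms=33/2b +1250.0ms=3/2b
Σ=18b of 18 (72bpm 6/8) — PASS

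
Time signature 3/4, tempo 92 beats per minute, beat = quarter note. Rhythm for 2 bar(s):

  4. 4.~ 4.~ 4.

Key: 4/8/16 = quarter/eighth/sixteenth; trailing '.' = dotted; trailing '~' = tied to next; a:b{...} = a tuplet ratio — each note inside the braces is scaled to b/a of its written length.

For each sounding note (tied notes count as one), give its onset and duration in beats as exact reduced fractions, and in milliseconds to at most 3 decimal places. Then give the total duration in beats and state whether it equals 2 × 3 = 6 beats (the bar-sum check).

1) 0.0ms=0b +978.261ms=3/2b
2) 978.261ms=3/2b +2934.783ms=9/2b
Σ=6b of 6 (92bpm 3/4) — PASS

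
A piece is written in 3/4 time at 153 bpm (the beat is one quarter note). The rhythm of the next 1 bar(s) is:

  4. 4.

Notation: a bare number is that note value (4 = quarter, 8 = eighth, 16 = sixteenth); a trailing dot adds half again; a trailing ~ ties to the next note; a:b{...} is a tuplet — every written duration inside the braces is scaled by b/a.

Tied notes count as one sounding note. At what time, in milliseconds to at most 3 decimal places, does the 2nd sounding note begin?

1. 0.0ms @ 0 + 588.235ms (3/2)
2. 588.235ms @ 3/2 + 588.235ms (3/2)

note 2 onset = 3/2b = 588.235ms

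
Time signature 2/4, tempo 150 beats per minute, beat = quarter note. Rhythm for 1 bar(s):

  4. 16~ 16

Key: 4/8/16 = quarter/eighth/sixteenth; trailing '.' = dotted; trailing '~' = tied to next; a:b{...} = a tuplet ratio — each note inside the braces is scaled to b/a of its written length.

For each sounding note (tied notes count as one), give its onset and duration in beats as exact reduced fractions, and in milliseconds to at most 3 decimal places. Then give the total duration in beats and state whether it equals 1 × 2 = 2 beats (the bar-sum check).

1) 0.0ms=0b +600.0ms=3/2b
2) 600.0ms=3/2b +200.0ms=1/2b
Σ=2b of 2 (150bpm 2/4) — PASS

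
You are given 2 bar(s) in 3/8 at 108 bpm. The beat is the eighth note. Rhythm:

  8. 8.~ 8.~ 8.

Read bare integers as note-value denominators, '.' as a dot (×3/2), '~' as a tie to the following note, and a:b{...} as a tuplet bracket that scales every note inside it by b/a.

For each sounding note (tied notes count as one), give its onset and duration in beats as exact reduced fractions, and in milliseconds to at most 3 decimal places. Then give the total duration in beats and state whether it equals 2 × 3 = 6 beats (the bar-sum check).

1) 0.0ms=0b +833.333ms=3/2b
2) 833.333ms=3/2b +2500.0ms=9/2b
Σ=6b of 6 (108bpm 3/8) — PASS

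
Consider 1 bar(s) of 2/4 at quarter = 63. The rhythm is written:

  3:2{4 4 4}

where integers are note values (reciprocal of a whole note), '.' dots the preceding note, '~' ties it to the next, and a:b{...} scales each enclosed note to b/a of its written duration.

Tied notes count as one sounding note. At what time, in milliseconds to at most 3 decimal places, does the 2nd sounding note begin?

1. 0.0ms @ 0 + 634.921ms (2/3)
2. 634.921ms @ 2/3 + 634.921ms (2/3)
3. 1269.841ms @ 4/3 + 634.921ms (2/3)

note 2 onset = 2/3b = 634.921ms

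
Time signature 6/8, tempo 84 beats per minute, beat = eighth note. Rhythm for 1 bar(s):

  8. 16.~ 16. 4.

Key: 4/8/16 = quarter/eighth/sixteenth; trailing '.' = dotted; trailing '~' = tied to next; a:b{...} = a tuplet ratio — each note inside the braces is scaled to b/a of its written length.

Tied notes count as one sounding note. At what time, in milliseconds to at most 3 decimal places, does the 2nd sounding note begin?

1. 0.0ms @ 0 + 1071.429ms (3/2)
2. 1071.429ms @ 3/2 + 1071.429ms (3/2)
3. 2142.857ms @ 3 + 2142.857ms (3)

note 2 onset = 3/2b = 1071.429ms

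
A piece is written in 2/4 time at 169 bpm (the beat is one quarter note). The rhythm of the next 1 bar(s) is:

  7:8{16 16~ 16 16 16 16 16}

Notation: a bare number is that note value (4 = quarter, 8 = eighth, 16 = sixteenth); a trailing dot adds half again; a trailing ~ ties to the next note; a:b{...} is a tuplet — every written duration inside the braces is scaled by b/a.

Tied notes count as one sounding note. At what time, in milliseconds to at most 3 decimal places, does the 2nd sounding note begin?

note 2 onset = 2/7b = 101.437ms

1. 0.0ms @ 0 + 101.437ms (2/7)
2. 101.437ms @ 2/7 + 202.874ms (4/7)
3. 304.311ms @ 6/7 + 101.437ms (2/7)
4. 405.748ms @ 8/7 + 101.437ms (2/7)
5. 507.185ms @ 10/7 + 101.437ms (2/7)
6. 608.622ms @ 12/7 + 101.437ms (2/7)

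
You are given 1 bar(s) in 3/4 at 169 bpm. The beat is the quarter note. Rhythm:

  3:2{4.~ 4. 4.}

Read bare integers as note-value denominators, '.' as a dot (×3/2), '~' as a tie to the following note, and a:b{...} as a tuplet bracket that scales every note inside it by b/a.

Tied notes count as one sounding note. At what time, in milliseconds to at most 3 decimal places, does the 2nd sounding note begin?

note 2 onset = 2b = 710.059ms

1. 0.0ms @ 0 + 710.059ms (2)
2. 710.059ms @ 2 + 355.03ms (1)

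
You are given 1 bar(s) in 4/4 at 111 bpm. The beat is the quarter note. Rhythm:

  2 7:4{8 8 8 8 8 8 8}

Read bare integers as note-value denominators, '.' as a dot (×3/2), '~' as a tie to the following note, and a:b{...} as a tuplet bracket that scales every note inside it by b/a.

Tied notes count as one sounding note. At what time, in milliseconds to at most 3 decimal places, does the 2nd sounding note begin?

1. 0.0ms @ 0 + 1081.081ms (2)
2. 1081.081ms @ 2 + 154.44ms (2/7)
3. 1235.521ms @ 16/7 + 154.44ms (2/7)
4. 1389.961ms @ 18/7 + 154.44ms (2/7)
5. 1544.402ms @ 20/7 + 154.44ms (2/7)
6. 1698.842ms @ 22/7 + 154.44ms (2/7)
7. 1853.282ms @ 24/7 + 154.44ms (2/7)
8. 2007.722ms @ 26/7 + 154.44ms (2/7)

note 2 onset = 2b = 1081.081ms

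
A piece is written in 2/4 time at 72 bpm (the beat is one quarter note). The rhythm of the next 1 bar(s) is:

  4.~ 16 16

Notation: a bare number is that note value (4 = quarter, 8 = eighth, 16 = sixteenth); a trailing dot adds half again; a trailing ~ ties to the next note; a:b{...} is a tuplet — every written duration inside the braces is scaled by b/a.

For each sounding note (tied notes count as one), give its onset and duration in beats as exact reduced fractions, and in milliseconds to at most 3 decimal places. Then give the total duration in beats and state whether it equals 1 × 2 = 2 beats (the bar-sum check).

1) 0.0ms=0b +1458.333ms=7/4b
2) 1458.333ms=7/4b +208.333ms=1/4b
Σ=2b of 2 (72bpm 2/4) — PASS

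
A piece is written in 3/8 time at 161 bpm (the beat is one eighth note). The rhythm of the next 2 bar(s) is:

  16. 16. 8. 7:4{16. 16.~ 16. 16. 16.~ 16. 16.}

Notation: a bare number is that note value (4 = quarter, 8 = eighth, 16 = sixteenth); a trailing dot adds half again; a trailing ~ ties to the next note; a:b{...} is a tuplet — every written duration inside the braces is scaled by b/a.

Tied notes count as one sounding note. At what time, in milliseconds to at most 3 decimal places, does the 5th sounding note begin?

1. 0.0ms @ 0 + 279.503ms (3/4)
2. 279.503ms @ 3/4 + 279.503ms (3/4)
3. 559.006ms @ 3/2 + 559.006ms (3/2)
4. 1118.012ms @ 3 + 159.716ms (3/7)
5. 1277.728ms @ 24/7 + 319.432ms (6/7)
6. 1597.161ms @ 30/7 + 159.716ms (3/7)
7. 1756.877ms @ 33/7 + 319.432ms (6/7)
8. 2076.309ms @ 39/7 + 159.716ms (3/7)

note 5 onset = 24/7b = 1277.728ms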